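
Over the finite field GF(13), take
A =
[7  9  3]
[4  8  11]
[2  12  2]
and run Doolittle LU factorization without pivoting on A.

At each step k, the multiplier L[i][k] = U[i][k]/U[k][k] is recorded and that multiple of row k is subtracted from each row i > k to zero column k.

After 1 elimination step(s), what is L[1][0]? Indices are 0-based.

[col 0] pivot 7
  R1 -= 8*R0 → (0, 1, 0)  (L[1][0] := 8)
  R2 -= 4*R0 → (0, 2, 3)  (L[2][0] := 4)

L[1][0] = 8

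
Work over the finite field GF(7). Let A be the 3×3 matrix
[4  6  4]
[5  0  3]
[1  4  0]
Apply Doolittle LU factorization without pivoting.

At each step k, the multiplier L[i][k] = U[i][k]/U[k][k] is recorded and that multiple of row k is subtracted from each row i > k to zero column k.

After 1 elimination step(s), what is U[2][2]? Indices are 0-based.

U[2][2] = 6

k=0: U[0][0]=4
  eliminate (1,0): mult=3, new row 1: (0, 3, 5); set L[1][0]=3
  eliminate (2,0): mult=2, new row 2: (0, 6, 6); set L[2][0]=2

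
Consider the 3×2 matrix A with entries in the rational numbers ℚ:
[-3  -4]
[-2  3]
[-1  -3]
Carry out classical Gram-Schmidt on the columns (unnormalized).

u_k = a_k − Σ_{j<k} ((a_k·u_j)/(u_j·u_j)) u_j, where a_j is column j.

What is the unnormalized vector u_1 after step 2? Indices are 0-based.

Step 1: u_0 = a_0 = (-3, -2, -1).
Step 2: u_1 = a_1 − (9/14)·u_0 = (-29/14, 30/7, -33/14).

u_1 = (-29/14, 30/7, -33/14)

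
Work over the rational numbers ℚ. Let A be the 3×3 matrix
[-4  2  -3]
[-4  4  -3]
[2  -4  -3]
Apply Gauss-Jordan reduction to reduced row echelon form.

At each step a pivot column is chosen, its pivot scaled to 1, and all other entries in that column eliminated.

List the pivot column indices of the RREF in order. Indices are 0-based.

pivot(0,0)=-4: scale R0 → (1, -1/2, 3/4)
  clear (1,0): R1 −= (-4)R0 → (0, 2, 0)
  clear (2,0): R2 −= (2)R0 → (0, -3, -9/2)
pivot(1,1)=2: scale R1 → (0, 1, 0)
  clear (0,1): R0 −= (-1/2)R1 → (1, 0, 3/4)
  clear (2,1): R2 −= (-3)R1 → (0, 0, -9/2)
pivot(2,2)=-9/2: scale R2 → (0, 0, 1)
  clear (0,2): R0 −= (3/4)R2 → (1, 0, 0)

pivot columns: 0, 1, 2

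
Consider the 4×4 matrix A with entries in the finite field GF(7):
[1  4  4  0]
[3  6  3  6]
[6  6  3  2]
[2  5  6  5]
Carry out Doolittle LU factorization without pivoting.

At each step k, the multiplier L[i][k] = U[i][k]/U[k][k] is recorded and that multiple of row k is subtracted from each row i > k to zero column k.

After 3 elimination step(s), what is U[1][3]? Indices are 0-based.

[col 0] pivot 1
  R1 -= 3*R0 → (0, 1, 5, 6)  (L[1][0] := 3)
  R2 -= 6*R0 → (0, 3, 0, 2)  (L[2][0] := 6)
  R3 -= 2*R0 → (0, 4, 5, 5)  (L[3][0] := 2)
[col 1] pivot 1
  R2 -= 3*R1 → (0, 0, 6, 5)  (L[2][1] := 3)
  R3 -= 4*R1 → (0, 0, 6, 2)  (L[3][1] := 4)
[col 2] pivot 6
  R3 -= 1*R2 → (0, 0, 0, 4)  (L[3][2] := 1)

U[1][3] = 6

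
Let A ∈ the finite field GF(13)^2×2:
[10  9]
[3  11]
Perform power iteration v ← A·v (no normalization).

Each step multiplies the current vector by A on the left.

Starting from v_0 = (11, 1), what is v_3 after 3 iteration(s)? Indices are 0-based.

v_0 = (11, 1).
v_1 = A·v_0 = (2, 5).
v_2 = A·v_1 = (0, 9).
v_3 = A·v_2 = (3, 8).

v_3 = (3, 8)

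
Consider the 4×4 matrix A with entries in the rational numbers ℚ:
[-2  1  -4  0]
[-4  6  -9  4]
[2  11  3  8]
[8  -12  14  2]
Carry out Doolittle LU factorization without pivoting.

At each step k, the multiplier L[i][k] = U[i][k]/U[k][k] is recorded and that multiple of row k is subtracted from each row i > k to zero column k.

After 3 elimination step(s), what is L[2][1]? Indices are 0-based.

L[2][1] = 3

Step 1: pivot at (0,0) is -2.
  row1 ← row1 − (2)·row0  ⇒  L[1][0]=2, U row1=(0, 4, -1, 4)
  row2 ← row2 − (-1)·row0  ⇒  L[2][0]=-1, U row2=(0, 12, -1, 8)
  row3 ← row3 − (-4)·row0  ⇒  L[3][0]=-4, U row3=(0, -8, -2, 2)
Step 2: pivot at (1,1) is 4.
  row2 ← row2 − (3)·row1  ⇒  L[2][1]=3, U row2=(0, 0, 2, -4)
  row3 ← row3 − (-2)·row1  ⇒  L[3][1]=-2, U row3=(0, 0, -4, 10)
Step 3: pivot at (2,2) is 2.
  row3 ← row3 − (-2)·row2  ⇒  L[3][2]=-2, U row3=(0, 0, 0, 2)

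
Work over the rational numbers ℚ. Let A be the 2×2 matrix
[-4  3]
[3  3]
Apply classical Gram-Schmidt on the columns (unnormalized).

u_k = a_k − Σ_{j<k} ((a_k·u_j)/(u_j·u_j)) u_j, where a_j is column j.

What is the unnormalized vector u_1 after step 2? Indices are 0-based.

Step 1: u_0 = a_0 = (-4, 3).
Step 2: u_1 = a_1 − (-3/25)·u_0 = (63/25, 84/25).

u_1 = (63/25, 84/25)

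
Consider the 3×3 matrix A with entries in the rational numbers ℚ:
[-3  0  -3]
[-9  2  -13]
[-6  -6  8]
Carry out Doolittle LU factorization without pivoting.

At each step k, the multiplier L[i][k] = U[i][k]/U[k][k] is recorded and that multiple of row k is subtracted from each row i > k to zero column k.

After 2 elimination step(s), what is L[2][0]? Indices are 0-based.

[col 0] pivot -3
  R1 -= 3*R0 → (0, 2, -4)  (L[1][0] := 3)
  R2 -= 2*R0 → (0, -6, 14)  (L[2][0] := 2)
[col 1] pivot 2
  R2 -= -3*R1 → (0, 0, 2)  (L[2][1] := -3)

L[2][0] = 2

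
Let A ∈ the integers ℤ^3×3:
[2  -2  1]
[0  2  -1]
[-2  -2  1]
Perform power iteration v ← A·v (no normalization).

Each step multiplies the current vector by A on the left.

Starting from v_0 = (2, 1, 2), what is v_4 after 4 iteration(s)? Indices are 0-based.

v_4 = (-92, 68, -44)

v_0 = (2, 1, 2).
v_1 = A·v_0 = (4, 0, -4).
v_2 = A·v_1 = (4, 4, -12).
v_3 = A·v_2 = (-12, 20, -28).
v_4 = A·v_3 = (-92, 68, -44).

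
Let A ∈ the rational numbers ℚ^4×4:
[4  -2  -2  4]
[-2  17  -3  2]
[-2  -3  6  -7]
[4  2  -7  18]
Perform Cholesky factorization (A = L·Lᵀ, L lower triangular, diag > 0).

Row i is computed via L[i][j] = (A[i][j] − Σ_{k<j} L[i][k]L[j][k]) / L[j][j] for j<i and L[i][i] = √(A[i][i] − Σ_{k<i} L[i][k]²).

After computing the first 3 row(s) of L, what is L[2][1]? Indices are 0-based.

L[2][1] = -1

Step 1: L[0][0] = √(4) = 2.
  L[1][0] = (-2) / L[0][0] = -1.
Step 2: L[1][1] = √(16) = 4.
  L[2][0] = (-2) / L[0][0] = -1.
  L[2][1] = (-4) / L[1][1] = -1.
Step 3: L[2][2] = √(4) = 2.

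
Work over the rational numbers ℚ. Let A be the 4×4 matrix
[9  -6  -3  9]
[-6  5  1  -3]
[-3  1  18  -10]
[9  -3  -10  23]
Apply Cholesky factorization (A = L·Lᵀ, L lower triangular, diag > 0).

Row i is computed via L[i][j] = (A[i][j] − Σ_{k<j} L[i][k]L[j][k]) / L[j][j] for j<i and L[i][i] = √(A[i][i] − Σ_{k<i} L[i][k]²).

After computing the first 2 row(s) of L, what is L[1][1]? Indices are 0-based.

L[1][1] = 1

Step 1: L[0][0] = √(9) = 3.
  L[1][0] = (-6) / L[0][0] = -2.
Step 2: L[1][1] = √(1) = 1.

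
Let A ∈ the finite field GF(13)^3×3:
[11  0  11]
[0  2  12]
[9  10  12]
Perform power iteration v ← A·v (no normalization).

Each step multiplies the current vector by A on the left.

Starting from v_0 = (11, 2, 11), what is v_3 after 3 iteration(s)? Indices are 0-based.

v_3 = (0, 5, 9)

v_0 = (11, 2, 11).
v_1 = A·v_0 = (8, 6, 4).
v_2 = A·v_1 = (2, 8, 11).
v_3 = A·v_2 = (0, 5, 9).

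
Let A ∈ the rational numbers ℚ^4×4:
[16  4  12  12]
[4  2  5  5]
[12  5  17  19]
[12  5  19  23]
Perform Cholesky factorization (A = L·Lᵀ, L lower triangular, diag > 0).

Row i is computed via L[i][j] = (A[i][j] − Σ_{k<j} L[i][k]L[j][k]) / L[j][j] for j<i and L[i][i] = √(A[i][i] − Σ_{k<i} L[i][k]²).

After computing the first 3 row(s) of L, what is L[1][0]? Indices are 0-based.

Step 1: L[0][0] = √(16) = 4.
  L[1][0] = (4) / L[0][0] = 1.
Step 2: L[1][1] = √(1) = 1.
  L[2][0] = (12) / L[0][0] = 3.
  L[2][1] = (2) / L[1][1] = 2.
Step 3: L[2][2] = √(4) = 2.

L[1][0] = 1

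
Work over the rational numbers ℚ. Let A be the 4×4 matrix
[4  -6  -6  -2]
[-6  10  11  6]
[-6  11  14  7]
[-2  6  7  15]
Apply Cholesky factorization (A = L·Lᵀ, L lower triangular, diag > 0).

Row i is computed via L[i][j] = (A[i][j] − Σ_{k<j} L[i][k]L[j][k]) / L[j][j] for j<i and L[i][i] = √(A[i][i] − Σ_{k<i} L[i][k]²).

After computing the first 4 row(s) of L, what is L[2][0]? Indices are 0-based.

L[2][0] = -3

Step 1: L[0][0] = √(4) = 2.
  L[1][0] = (-6) / L[0][0] = -3.
Step 2: L[1][1] = √(1) = 1.
  L[2][0] = (-6) / L[0][0] = -3.
  L[2][1] = (2) / L[1][1] = 2.
Step 3: L[2][2] = √(1) = 1.
  L[3][0] = (-2) / L[0][0] = -1.
  L[3][1] = (3) / L[1][1] = 3.
  L[3][2] = (-2) / L[2][2] = -2.
Step 4: L[3][3] = √(1) = 1.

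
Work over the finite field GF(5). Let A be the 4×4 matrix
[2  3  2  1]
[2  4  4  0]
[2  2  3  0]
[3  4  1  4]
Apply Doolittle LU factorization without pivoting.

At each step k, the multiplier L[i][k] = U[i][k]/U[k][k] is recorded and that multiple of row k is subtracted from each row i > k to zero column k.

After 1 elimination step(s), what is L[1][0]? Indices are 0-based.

L[1][0] = 1

k=0: U[0][0]=2
  eliminate (1,0): mult=1, new row 1: (0, 1, 2, 4); set L[1][0]=1
  eliminate (2,0): mult=1, new row 2: (0, 4, 1, 4); set L[2][0]=1
  eliminate (3,0): mult=4, new row 3: (0, 2, 3, 0); set L[3][0]=4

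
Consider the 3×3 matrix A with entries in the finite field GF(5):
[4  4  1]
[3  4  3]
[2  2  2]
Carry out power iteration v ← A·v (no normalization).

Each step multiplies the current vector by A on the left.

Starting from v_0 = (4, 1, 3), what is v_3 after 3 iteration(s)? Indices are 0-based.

v_3 = (3, 1, 1)

v_0 = (4, 1, 3).
v_1 = A·v_0 = (3, 0, 1).
v_2 = A·v_1 = (3, 2, 3).
v_3 = A·v_2 = (3, 1, 1).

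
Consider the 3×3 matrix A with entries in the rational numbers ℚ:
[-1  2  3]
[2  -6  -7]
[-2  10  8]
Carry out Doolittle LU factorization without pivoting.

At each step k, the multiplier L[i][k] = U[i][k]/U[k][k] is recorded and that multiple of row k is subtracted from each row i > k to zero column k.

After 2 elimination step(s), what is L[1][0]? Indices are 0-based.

L[1][0] = -2

[col 0] pivot -1
  R1 -= -2*R0 → (0, -2, -1)  (L[1][0] := -2)
  R2 -= 2*R0 → (0, 6, 2)  (L[2][0] := 2)
[col 1] pivot -2
  R2 -= -3*R1 → (0, 0, -1)  (L[2][1] := -3)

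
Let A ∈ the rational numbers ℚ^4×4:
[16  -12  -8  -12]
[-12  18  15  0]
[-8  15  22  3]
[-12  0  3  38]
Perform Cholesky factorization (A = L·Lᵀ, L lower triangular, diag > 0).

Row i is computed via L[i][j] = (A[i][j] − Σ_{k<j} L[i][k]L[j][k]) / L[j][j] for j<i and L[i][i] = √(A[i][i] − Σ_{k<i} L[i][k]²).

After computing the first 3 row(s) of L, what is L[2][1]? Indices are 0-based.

Step 1: L[0][0] = √(16) = 4.
  L[1][0] = (-12) / L[0][0] = -3.
Step 2: L[1][1] = √(9) = 3.
  L[2][0] = (-8) / L[0][0] = -2.
  L[2][1] = (9) / L[1][1] = 3.
Step 3: L[2][2] = √(9) = 3.

L[2][1] = 3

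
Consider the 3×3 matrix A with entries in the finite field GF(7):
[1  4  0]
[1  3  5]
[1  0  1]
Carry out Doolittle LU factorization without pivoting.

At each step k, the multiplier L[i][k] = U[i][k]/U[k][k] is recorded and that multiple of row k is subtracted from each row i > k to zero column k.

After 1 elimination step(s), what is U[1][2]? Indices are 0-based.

k=0: U[0][0]=1
  eliminate (1,0): mult=1, new row 1: (0, 6, 5); set L[1][0]=1
  eliminate (2,0): mult=1, new row 2: (0, 3, 1); set L[2][0]=1

U[1][2] = 5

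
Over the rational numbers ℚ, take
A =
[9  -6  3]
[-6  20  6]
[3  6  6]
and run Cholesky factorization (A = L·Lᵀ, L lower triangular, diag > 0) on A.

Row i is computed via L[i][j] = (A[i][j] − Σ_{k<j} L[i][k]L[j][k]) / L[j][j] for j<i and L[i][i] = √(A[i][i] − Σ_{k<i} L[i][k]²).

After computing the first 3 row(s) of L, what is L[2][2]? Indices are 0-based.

Step 1: L[0][0] = √(9) = 3.
  L[1][0] = (-6) / L[0][0] = -2.
Step 2: L[1][1] = √(16) = 4.
  L[2][0] = (3) / L[0][0] = 1.
  L[2][1] = (8) / L[1][1] = 2.
Step 3: L[2][2] = √(1) = 1.

L[2][2] = 1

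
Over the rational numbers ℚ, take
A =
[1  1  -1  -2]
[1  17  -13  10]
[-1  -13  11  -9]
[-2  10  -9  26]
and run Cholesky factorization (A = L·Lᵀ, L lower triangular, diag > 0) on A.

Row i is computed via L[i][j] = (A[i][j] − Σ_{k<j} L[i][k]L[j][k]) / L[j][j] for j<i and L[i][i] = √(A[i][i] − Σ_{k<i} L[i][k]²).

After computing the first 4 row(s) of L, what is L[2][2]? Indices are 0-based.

L[2][2] = 1

Step 1: L[0][0] = √(1) = 1.
  L[1][0] = (1) / L[0][0] = 1.
Step 2: L[1][1] = √(16) = 4.
  L[2][0] = (-1) / L[0][0] = -1.
  L[2][1] = (-12) / L[1][1] = -3.
Step 3: L[2][2] = √(1) = 1.
  L[3][0] = (-2) / L[0][0] = -2.
  L[3][1] = (12) / L[1][1] = 3.
  L[3][2] = (-2) / L[2][2] = -2.
Step 4: L[3][3] = √(9) = 3.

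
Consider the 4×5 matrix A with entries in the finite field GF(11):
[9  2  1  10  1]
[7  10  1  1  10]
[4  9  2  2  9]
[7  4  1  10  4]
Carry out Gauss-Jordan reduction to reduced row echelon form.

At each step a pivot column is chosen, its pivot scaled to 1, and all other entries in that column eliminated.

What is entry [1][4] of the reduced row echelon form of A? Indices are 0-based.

M[1][4] = 7

pivot(0,0)=9: scale R0 → (1, 10, 5, 6, 5)
  clear (1,0): R1 −= (7)R0 → (0, 6, 10, 3, 8)
  clear (2,0): R2 −= (4)R0 → (0, 2, 4, 0, 0)
  clear (3,0): R3 −= (7)R0 → (0, 0, 10, 1, 2)
pivot(1,1)=6: scale R1 → (0, 1, 9, 6, 5)
  clear (0,1): R0 −= (10)R1 → (1, 0, 3, 1, 10)
  clear (2,1): R2 −= (2)R1 → (0, 0, 8, 10, 1)
pivot(2,2)=8: scale R2 → (0, 0, 1, 4, 7)
  clear (0,2): R0 −= (3)R2 → (1, 0, 0, 0, 0)
  clear (1,2): R1 −= (9)R2 → (0, 1, 0, 3, 8)
  clear (3,2): R3 −= (10)R2 → (0, 0, 0, 5, 9)
pivot(3,3)=5: scale R3 → (0, 0, 0, 1, 4)
  clear (1,3): R1 −= (3)R3 → (0, 1, 0, 0, 7)
  clear (2,3): R2 −= (4)R3 → (0, 0, 1, 0, 2)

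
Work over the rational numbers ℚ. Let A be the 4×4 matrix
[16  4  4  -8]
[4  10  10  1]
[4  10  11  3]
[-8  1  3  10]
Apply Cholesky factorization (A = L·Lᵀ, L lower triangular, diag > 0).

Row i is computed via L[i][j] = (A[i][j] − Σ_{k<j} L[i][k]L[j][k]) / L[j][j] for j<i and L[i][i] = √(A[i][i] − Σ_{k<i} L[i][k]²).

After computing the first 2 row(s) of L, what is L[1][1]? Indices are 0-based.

Step 1: L[0][0] = √(16) = 4.
  L[1][0] = (4) / L[0][0] = 1.
Step 2: L[1][1] = √(9) = 3.

L[1][1] = 3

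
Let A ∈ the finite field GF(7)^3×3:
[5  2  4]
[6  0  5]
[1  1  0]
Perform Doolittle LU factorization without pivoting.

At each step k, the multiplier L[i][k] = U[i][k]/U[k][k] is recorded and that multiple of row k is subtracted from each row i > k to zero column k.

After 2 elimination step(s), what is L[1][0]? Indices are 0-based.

Step 1: pivot at (0,0) is 5.
  row1 ← row1 − (4)·row0  ⇒  L[1][0]=4, U row1=(0, 6, 3)
  row2 ← row2 − (3)·row0  ⇒  L[2][0]=3, U row2=(0, 2, 2)
Step 2: pivot at (1,1) is 6.
  row2 ← row2 − (5)·row1  ⇒  L[2][1]=5, U row2=(0, 0, 1)

L[1][0] = 4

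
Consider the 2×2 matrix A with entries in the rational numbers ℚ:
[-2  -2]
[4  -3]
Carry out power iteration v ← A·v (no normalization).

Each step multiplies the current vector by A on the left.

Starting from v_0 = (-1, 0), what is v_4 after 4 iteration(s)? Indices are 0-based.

v_4 = (184, -60)

v_0 = (-1, 0).
v_1 = A·v_0 = (2, -4).
v_2 = A·v_1 = (4, 20).
v_3 = A·v_2 = (-48, -44).
v_4 = A·v_3 = (184, -60).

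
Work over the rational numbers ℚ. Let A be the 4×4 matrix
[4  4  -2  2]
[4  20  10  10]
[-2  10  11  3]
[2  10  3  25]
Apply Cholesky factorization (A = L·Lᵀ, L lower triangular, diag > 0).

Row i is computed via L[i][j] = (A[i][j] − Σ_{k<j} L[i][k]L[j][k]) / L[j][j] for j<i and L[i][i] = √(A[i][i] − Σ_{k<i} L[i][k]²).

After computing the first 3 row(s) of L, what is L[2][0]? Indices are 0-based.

L[2][0] = -1

Step 1: L[0][0] = √(4) = 2.
  L[1][0] = (4) / L[0][0] = 2.
Step 2: L[1][1] = √(16) = 4.
  L[2][0] = (-2) / L[0][0] = -1.
  L[2][1] = (12) / L[1][1] = 3.
Step 3: L[2][2] = √(1) = 1.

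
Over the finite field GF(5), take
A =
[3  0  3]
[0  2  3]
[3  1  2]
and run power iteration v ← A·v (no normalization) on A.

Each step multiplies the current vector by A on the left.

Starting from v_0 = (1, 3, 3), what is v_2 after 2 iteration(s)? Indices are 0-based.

v_0 = (1, 3, 3).
v_1 = A·v_0 = (2, 0, 2).
v_2 = A·v_1 = (2, 1, 0).

v_2 = (2, 1, 0)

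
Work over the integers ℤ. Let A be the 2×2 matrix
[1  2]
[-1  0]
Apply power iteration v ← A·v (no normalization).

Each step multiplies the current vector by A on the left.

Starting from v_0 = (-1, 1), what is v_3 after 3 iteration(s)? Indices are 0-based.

v_0 = (-1, 1).
v_1 = A·v_0 = (1, 1).
v_2 = A·v_1 = (3, -1).
v_3 = A·v_2 = (1, -3).

v_3 = (1, -3)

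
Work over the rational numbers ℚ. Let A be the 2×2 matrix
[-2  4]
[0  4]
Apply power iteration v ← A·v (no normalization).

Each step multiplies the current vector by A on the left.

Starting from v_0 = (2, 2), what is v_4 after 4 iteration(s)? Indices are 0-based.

v_0 = (2, 2).
v_1 = A·v_0 = (4, 8).
v_2 = A·v_1 = (24, 32).
v_3 = A·v_2 = (80, 128).
v_4 = A·v_3 = (352, 512).

v_4 = (352, 512)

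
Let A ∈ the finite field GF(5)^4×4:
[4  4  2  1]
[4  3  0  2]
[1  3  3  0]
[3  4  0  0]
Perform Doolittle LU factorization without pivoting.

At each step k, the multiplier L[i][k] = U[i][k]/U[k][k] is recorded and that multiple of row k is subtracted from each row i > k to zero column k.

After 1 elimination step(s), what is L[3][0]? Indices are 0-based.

k=0: U[0][0]=4
  eliminate (1,0): mult=1, new row 1: (0, 4, 3, 1); set L[1][0]=1
  eliminate (2,0): mult=4, new row 2: (0, 2, 0, 1); set L[2][0]=4
  eliminate (3,0): mult=2, new row 3: (0, 1, 1, 3); set L[3][0]=2

L[3][0] = 2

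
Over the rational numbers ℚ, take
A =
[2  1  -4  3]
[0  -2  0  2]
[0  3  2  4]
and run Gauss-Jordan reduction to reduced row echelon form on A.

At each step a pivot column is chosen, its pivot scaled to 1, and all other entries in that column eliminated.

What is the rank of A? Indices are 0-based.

pivot(0,0)=2: scale R0 → (1, 1/2, -2, 3/2)
pivot(1,1)=-2: scale R1 → (0, 1, 0, -1)
  clear (0,1): R0 −= (1/2)R1 → (1, 0, -2, 2)
  clear (2,1): R2 −= (3)R1 → (0, 0, 2, 7)
pivot(2,2)=2: scale R2 → (0, 0, 1, 7/2)
  clear (0,2): R0 −= (-2)R2 → (1, 0, 0, 9)

rank = 3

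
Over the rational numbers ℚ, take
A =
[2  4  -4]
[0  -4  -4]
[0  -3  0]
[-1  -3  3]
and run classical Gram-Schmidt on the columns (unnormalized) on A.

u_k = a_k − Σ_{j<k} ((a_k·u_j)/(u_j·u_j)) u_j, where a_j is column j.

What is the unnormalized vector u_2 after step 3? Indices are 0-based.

Step 1: u_0 = a_0 = (2, 0, 0, -1).
Step 2: u_1 = a_1 − (11/5)·u_0 = (-2/5, -4, -3, -4/5).
Step 3: u_2 = a_2 − (-11/5)·u_0 − (76/129)·u_1 = (82/129, -212/129, 76/43, 164/129).

u_2 = (82/129, -212/129, 76/43, 164/129)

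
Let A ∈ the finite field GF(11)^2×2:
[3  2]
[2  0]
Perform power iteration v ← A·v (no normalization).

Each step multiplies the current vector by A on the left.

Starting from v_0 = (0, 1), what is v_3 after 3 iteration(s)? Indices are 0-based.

v_3 = (4, 1)

v_0 = (0, 1).
v_1 = A·v_0 = (2, 0).
v_2 = A·v_1 = (6, 4).
v_3 = A·v_2 = (4, 1).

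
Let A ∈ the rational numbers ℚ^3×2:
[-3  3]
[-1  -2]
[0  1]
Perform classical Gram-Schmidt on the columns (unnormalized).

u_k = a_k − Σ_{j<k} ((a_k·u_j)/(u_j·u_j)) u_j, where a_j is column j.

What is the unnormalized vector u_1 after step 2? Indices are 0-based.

u_1 = (9/10, -27/10, 1)

Step 1: u_0 = a_0 = (-3, -1, 0).
Step 2: u_1 = a_1 − (-7/10)·u_0 = (9/10, -27/10, 1).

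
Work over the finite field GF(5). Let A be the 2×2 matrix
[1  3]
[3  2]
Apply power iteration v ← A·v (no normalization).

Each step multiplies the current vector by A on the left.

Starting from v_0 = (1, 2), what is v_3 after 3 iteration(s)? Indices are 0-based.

v_3 = (3, 4)

v_0 = (1, 2).
v_1 = A·v_0 = (2, 2).
v_2 = A·v_1 = (3, 0).
v_3 = A·v_2 = (3, 4).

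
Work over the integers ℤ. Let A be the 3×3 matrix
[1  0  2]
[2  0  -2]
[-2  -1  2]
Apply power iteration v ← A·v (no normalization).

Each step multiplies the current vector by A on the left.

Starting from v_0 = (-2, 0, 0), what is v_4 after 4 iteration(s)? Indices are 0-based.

v_0 = (-2, 0, 0).
v_1 = A·v_0 = (-2, -4, 4).
v_2 = A·v_1 = (6, -12, 16).
v_3 = A·v_2 = (38, -20, 32).
v_4 = A·v_3 = (102, 12, 8).

v_4 = (102, 12, 8)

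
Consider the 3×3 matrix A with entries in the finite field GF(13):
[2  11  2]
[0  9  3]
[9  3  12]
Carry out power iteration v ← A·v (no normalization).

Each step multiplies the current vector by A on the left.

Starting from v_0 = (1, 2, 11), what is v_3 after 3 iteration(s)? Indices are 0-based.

v_3 = (11, 0, 0)

v_0 = (1, 2, 11).
v_1 = A·v_0 = (7, 12, 4).
v_2 = A·v_1 = (11, 3, 4).
v_3 = A·v_2 = (11, 0, 0).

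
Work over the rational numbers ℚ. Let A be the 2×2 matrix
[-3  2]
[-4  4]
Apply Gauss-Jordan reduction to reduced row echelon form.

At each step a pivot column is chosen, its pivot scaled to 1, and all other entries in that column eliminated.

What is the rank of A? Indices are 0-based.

[1] R0 /= -3  ⇒  (1, -2/3)
     R1 -= -4·R0  ⇒  (0, 4/3)
[2] R1 /= 4/3  ⇒  (0, 1)
     R0 -= -2/3·R1  ⇒  (1, 0)

rank = 2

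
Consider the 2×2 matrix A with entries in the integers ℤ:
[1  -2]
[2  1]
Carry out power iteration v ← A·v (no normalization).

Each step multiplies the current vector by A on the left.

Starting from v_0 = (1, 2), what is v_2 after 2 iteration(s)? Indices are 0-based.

v_2 = (-11, -2)

v_0 = (1, 2).
v_1 = A·v_0 = (-3, 4).
v_2 = A·v_1 = (-11, -2).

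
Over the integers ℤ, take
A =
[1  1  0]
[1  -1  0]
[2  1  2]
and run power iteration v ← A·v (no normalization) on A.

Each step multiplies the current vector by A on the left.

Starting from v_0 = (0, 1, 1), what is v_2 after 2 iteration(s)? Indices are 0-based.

v_0 = (0, 1, 1).
v_1 = A·v_0 = (1, -1, 3).
v_2 = A·v_1 = (0, 2, 7).

v_2 = (0, 2, 7)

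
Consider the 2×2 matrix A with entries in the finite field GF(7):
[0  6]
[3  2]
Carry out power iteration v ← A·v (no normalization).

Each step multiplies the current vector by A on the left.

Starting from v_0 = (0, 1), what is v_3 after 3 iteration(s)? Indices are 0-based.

v_3 = (6, 3)

v_0 = (0, 1).
v_1 = A·v_0 = (6, 2).
v_2 = A·v_1 = (5, 1).
v_3 = A·v_2 = (6, 3).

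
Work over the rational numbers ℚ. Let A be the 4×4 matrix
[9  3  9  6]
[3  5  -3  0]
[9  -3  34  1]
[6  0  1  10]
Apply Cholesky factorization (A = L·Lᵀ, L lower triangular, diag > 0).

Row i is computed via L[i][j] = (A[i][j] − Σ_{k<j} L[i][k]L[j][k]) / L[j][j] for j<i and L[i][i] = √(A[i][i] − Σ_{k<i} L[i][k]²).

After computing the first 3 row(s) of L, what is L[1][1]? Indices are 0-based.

Step 1: L[0][0] = √(9) = 3.
  L[1][0] = (3) / L[0][0] = 1.
Step 2: L[1][1] = √(4) = 2.
  L[2][0] = (9) / L[0][0] = 3.
  L[2][1] = (-6) / L[1][1] = -3.
Step 3: L[2][2] = √(16) = 4.

L[1][1] = 2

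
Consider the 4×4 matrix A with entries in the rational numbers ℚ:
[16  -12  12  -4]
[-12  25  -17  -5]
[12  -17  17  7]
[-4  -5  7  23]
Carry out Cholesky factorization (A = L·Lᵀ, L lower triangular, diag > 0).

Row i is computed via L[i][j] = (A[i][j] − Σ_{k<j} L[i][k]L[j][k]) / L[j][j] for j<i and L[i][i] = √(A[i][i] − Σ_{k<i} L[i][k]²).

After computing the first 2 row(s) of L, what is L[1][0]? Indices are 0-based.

Step 1: L[0][0] = √(16) = 4.
  L[1][0] = (-12) / L[0][0] = -3.
Step 2: L[1][1] = √(16) = 4.

L[1][0] = -3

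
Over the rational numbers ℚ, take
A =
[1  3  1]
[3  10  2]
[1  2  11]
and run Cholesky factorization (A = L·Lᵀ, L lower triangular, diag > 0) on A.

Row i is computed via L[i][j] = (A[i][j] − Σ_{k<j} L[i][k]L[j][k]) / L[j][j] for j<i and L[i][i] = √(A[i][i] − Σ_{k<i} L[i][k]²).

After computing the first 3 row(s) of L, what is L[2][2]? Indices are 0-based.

L[2][2] = 3

Step 1: L[0][0] = √(1) = 1.
  L[1][0] = (3) / L[0][0] = 3.
Step 2: L[1][1] = √(1) = 1.
  L[2][0] = (1) / L[0][0] = 1.
  L[2][1] = (-1) / L[1][1] = -1.
Step 3: L[2][2] = √(9) = 3.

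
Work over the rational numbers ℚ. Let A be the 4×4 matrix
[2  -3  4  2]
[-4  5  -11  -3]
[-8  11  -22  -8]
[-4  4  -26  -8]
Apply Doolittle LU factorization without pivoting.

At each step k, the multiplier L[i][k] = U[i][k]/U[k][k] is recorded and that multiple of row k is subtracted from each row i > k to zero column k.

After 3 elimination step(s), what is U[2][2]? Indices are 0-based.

U[2][2] = -3

[col 0] pivot 2
  R1 -= -2*R0 → (0, -1, -3, 1)  (L[1][0] := -2)
  R2 -= -4*R0 → (0, -1, -6, 0)  (L[2][0] := -4)
  R3 -= -2*R0 → (0, -2, -18, -4)  (L[3][0] := -2)
[col 1] pivot -1
  R2 -= 1*R1 → (0, 0, -3, -1)  (L[2][1] := 1)
  R3 -= 2*R1 → (0, 0, -12, -6)  (L[3][1] := 2)
[col 2] pivot -3
  R3 -= 4*R2 → (0, 0, 0, -2)  (L[3][2] := 4)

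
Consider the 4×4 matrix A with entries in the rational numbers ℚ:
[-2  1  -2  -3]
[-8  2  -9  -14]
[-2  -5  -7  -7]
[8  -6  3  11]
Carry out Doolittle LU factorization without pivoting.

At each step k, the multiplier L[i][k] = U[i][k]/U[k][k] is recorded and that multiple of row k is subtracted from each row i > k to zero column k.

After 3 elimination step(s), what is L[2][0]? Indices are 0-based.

L[2][0] = 1

k=0: U[0][0]=-2
  eliminate (1,0): mult=4, new row 1: (0, -2, -1, -2); set L[1][0]=4
  eliminate (2,0): mult=1, new row 2: (0, -6, -5, -4); set L[2][0]=1
  eliminate (3,0): mult=-4, new row 3: (0, -2, -5, -1); set L[3][0]=-4
k=1: U[1][1]=-2
  eliminate (2,1): mult=3, new row 2: (0, 0, -2, 2); set L[2][1]=3
  eliminate (3,1): mult=1, new row 3: (0, 0, -4, 1); set L[3][1]=1
k=2: U[2][2]=-2
  eliminate (3,2): mult=2, new row 3: (0, 0, 0, -3); set L[3][2]=2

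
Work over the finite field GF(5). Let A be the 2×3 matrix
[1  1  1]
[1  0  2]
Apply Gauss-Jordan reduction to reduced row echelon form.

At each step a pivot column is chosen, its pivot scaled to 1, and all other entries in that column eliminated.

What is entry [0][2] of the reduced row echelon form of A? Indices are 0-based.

[1] R0 /= 1  ⇒  (1, 1, 1)
     R1 -= 1·R0  ⇒  (0, 4, 1)
[2] R1 /= 4  ⇒  (0, 1, 4)
     R0 -= 1·R1  ⇒  (1, 0, 2)

M[0][2] = 2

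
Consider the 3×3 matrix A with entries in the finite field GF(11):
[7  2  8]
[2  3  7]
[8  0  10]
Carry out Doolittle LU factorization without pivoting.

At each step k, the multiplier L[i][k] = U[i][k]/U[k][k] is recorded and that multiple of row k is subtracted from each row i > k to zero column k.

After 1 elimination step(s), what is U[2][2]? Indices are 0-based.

Step 1: pivot at (0,0) is 7.
  row1 ← row1 − (5)·row0  ⇒  L[1][0]=5, U row1=(0, 4, 0)
  row2 ← row2 − (9)·row0  ⇒  L[2][0]=9, U row2=(0, 4, 4)

U[2][2] = 4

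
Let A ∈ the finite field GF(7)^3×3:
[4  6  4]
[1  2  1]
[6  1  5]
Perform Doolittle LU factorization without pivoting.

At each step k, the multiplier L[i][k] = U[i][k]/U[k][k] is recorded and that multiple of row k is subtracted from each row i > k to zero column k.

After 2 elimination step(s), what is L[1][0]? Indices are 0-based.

k=0: U[0][0]=4
  eliminate (1,0): mult=2, new row 1: (0, 4, 0); set L[1][0]=2
  eliminate (2,0): mult=5, new row 2: (0, 6, 6); set L[2][0]=5
k=1: U[1][1]=4
  eliminate (2,1): mult=5, new row 2: (0, 0, 6); set L[2][1]=5

L[1][0] = 2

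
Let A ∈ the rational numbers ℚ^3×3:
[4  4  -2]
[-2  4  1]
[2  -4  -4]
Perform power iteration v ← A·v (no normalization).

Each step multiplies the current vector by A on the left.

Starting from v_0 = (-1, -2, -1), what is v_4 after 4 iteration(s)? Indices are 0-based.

v_0 = (-1, -2, -1).
v_1 = A·v_0 = (-10, -7, 10).
v_2 = A·v_1 = (-88, 2, -32).
v_3 = A·v_2 = (-280, 152, -56).
v_4 = A·v_3 = (-400, 1112, -944).

v_4 = (-400, 1112, -944)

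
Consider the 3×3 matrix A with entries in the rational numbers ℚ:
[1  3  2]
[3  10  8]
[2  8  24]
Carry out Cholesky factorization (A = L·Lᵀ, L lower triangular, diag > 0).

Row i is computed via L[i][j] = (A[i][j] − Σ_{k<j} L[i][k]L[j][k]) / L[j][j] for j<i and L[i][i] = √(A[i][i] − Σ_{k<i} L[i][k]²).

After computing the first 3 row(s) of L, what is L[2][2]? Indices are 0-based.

Step 1: L[0][0] = √(1) = 1.
  L[1][0] = (3) / L[0][0] = 3.
Step 2: L[1][1] = √(1) = 1.
  L[2][0] = (2) / L[0][0] = 2.
  L[2][1] = (2) / L[1][1] = 2.
Step 3: L[2][2] = √(16) = 4.

L[2][2] = 4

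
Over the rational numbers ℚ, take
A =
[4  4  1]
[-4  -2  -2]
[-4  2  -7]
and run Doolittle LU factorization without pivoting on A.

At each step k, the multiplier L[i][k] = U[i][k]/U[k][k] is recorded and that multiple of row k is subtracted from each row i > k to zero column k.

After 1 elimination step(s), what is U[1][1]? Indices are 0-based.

U[1][1] = 2

Step 1: pivot at (0,0) is 4.
  row1 ← row1 − (-1)·row0  ⇒  L[1][0]=-1, U row1=(0, 2, -1)
  row2 ← row2 − (-1)·row0  ⇒  L[2][0]=-1, U row2=(0, 6, -6)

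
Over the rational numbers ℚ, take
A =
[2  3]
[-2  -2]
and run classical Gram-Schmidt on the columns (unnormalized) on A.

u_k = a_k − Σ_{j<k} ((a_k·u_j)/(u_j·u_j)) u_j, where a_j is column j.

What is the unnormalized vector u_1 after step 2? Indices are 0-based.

u_1 = (1/2, 1/2)

Step 1: u_0 = a_0 = (2, -2).
Step 2: u_1 = a_1 − (5/4)·u_0 = (1/2, 1/2).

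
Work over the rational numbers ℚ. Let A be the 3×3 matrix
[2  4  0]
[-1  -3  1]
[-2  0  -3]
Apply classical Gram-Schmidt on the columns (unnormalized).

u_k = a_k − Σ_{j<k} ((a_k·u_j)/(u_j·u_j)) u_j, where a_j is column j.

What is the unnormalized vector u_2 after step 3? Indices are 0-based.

Step 1: u_0 = a_0 = (2, -1, -2).
Step 2: u_1 = a_1 − (11/9)·u_0 = (14/9, -16/9, 22/9).
Step 3: u_2 = a_2 − (5/9)·u_0 − (-41/52)·u_1 = (3/26, 2/13, 1/26).

u_2 = (3/26, 2/13, 1/26)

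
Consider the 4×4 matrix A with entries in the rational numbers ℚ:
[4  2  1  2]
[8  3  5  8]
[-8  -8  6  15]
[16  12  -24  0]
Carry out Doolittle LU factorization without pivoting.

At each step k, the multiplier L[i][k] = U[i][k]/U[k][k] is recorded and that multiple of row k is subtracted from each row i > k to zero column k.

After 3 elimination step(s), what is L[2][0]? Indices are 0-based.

[col 0] pivot 4
  R1 -= 2*R0 → (0, -1, 3, 4)  (L[1][0] := 2)
  R2 -= -2*R0 → (0, -4, 8, 19)  (L[2][0] := -2)
  R3 -= 4*R0 → (0, 4, -28, -8)  (L[3][0] := 4)
[col 1] pivot -1
  R2 -= 4*R1 → (0, 0, -4, 3)  (L[2][1] := 4)
  R3 -= -4*R1 → (0, 0, -16, 8)  (L[3][1] := -4)
[col 2] pivot -4
  R3 -= 4*R2 → (0, 0, 0, -4)  (L[3][2] := 4)

L[2][0] = -2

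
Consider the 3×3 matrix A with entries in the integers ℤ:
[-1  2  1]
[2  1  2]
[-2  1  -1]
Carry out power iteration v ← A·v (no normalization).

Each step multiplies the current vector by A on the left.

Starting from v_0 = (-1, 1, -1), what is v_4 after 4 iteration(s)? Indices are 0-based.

v_0 = (-1, 1, -1).
v_1 = A·v_0 = (2, -3, 4).
v_2 = A·v_1 = (-4, 9, -11).
v_3 = A·v_2 = (11, -21, 28).
v_4 = A·v_3 = (-25, 57, -71).

v_4 = (-25, 57, -71)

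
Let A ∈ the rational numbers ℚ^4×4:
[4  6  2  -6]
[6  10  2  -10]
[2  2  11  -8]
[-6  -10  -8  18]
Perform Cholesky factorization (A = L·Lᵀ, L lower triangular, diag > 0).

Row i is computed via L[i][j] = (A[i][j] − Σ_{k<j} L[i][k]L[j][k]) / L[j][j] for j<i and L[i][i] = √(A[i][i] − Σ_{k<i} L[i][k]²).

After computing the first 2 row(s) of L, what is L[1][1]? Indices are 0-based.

Step 1: L[0][0] = √(4) = 2.
  L[1][0] = (6) / L[0][0] = 3.
Step 2: L[1][1] = √(1) = 1.

L[1][1] = 1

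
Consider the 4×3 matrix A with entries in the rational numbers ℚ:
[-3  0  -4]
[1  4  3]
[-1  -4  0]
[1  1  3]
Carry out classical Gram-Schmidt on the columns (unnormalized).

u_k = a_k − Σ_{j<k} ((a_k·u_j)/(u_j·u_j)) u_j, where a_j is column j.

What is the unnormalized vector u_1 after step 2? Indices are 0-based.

Step 1: u_0 = a_0 = (-3, 1, -1, 1).
Step 2: u_1 = a_1 − (3/4)·u_0 = (9/4, 13/4, -13/4, 1/4).

u_1 = (9/4, 13/4, -13/4, 1/4)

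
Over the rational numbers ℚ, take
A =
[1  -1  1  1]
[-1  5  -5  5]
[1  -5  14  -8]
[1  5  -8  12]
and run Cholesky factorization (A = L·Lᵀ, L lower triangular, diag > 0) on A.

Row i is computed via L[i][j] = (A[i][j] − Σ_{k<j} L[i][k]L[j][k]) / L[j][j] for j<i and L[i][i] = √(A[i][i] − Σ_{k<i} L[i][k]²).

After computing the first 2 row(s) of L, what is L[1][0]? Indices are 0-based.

Step 1: L[0][0] = √(1) = 1.
  L[1][0] = (-1) / L[0][0] = -1.
Step 2: L[1][1] = √(4) = 2.

L[1][0] = -1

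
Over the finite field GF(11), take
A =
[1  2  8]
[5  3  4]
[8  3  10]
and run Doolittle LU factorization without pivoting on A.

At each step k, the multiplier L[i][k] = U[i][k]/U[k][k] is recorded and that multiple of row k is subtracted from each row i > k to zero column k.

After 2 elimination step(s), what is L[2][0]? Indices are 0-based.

k=0: U[0][0]=1
  eliminate (1,0): mult=5, new row 1: (0, 4, 8); set L[1][0]=5
  eliminate (2,0): mult=8, new row 2: (0, 9, 1); set L[2][0]=8
k=1: U[1][1]=4
  eliminate (2,1): mult=5, new row 2: (0, 0, 5); set L[2][1]=5

L[2][0] = 8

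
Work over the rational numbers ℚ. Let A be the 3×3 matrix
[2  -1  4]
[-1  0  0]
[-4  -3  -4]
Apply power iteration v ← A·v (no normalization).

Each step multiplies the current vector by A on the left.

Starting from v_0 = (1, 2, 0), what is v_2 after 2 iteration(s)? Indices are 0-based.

v_0 = (1, 2, 0).
v_1 = A·v_0 = (0, -1, -10).
v_2 = A·v_1 = (-39, 0, 43).

v_2 = (-39, 0, 43)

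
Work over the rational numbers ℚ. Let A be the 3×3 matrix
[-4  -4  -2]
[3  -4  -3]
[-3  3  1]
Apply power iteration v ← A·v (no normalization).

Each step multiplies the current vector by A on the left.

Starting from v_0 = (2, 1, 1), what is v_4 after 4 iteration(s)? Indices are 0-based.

v_0 = (2, 1, 1).
v_1 = A·v_0 = (-14, -1, -2).
v_2 = A·v_1 = (64, -32, 37).
v_3 = A·v_2 = (-202, 209, -251).
v_4 = A·v_3 = (474, -689, 982).

v_4 = (474, -689, 982)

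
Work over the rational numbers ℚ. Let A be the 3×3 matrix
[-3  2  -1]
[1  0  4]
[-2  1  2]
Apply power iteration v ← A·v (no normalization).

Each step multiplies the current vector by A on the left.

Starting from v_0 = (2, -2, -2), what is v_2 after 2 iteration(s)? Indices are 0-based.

v_0 = (2, -2, -2).
v_1 = A·v_0 = (-8, -6, -10).
v_2 = A·v_1 = (22, -48, -10).

v_2 = (22, -48, -10)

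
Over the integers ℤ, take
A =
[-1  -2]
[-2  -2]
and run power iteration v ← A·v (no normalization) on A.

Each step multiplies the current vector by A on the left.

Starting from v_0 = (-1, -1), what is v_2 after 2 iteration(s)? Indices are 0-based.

v_2 = (-11, -14)

v_0 = (-1, -1).
v_1 = A·v_0 = (3, 4).
v_2 = A·v_1 = (-11, -14).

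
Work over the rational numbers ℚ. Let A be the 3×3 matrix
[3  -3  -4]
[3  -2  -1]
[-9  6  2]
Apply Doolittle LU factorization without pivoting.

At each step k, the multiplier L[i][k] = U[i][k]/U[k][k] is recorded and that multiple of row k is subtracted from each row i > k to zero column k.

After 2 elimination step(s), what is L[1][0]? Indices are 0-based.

L[1][0] = 1

[col 0] pivot 3
  R1 -= 1*R0 → (0, 1, 3)  (L[1][0] := 1)
  R2 -= -3*R0 → (0, -3, -10)  (L[2][0] := -3)
[col 1] pivot 1
  R2 -= -3*R1 → (0, 0, -1)  (L[2][1] := -3)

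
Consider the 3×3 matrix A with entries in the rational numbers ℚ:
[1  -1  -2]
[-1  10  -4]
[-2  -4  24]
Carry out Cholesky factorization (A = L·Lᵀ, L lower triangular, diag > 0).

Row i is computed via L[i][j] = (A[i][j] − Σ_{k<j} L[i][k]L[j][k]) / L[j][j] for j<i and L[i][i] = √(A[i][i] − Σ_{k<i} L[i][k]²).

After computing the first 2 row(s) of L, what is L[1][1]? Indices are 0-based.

L[1][1] = 3

Step 1: L[0][0] = √(1) = 1.
  L[1][0] = (-1) / L[0][0] = -1.
Step 2: L[1][1] = √(9) = 3.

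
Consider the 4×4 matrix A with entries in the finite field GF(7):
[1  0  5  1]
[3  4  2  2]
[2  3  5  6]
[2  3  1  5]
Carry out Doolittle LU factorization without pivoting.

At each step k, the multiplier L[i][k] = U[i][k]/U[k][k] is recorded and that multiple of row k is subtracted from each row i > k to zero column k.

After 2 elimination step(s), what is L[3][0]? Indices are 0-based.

k=0: U[0][0]=1
  eliminate (1,0): mult=3, new row 1: (0, 4, 1, 6); set L[1][0]=3
  eliminate (2,0): mult=2, new row 2: (0, 3, 2, 4); set L[2][0]=2
  eliminate (3,0): mult=2, new row 3: (0, 3, 5, 3); set L[3][0]=2
k=1: U[1][1]=4
  eliminate (2,1): mult=6, new row 2: (0, 0, 3, 3); set L[2][1]=6
  eliminate (3,1): mult=6, new row 3: (0, 0, 6, 2); set L[3][1]=6

L[3][0] = 2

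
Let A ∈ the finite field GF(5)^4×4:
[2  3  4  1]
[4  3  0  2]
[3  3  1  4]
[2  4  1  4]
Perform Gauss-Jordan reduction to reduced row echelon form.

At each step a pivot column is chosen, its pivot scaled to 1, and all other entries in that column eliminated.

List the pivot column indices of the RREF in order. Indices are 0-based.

pivot columns: 0, 1, 2, 3

step 1: normalize row 0 (÷2) = (1, 4, 2, 3)
  row 1: subtract 4×row0 = (0, 2, 2, 0)
  row 2: subtract 3×row0 = (0, 1, 0, 0)
  row 3: subtract 2×row0 = (0, 1, 2, 3)
step 2: normalize row 1 (÷2) = (0, 1, 1, 0)
  row 0: subtract 4×row1 = (1, 0, 3, 3)
  row 2: subtract 1×row1 = (0, 0, 4, 0)
  row 3: subtract 1×row1 = (0, 0, 1, 3)
step 3: normalize row 2 (÷4) = (0, 0, 1, 0)
  row 0: subtract 3×row2 = (1, 0, 0, 3)
  row 1: subtract 1×row2 = (0, 1, 0, 0)
  row 3: subtract 1×row2 = (0, 0, 0, 3)
step 4: normalize row 3 (÷3) = (0, 0, 0, 1)
  row 0: subtract 3×row3 = (1, 0, 0, 0)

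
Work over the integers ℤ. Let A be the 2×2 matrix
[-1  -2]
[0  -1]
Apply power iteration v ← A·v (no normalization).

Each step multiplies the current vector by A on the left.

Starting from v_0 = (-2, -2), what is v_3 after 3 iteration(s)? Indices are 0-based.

v_3 = (14, 2)

v_0 = (-2, -2).
v_1 = A·v_0 = (6, 2).
v_2 = A·v_1 = (-10, -2).
v_3 = A·v_2 = (14, 2).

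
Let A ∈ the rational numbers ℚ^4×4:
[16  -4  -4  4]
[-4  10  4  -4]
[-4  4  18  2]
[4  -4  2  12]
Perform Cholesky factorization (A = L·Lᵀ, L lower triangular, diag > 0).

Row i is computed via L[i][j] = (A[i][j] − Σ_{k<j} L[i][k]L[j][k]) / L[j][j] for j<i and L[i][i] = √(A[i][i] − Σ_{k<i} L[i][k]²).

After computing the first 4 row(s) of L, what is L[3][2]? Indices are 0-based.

L[3][2] = 1

Step 1: L[0][0] = √(16) = 4.
  L[1][0] = (-4) / L[0][0] = -1.
Step 2: L[1][1] = √(9) = 3.
  L[2][0] = (-4) / L[0][0] = -1.
  L[2][1] = (3) / L[1][1] = 1.
Step 3: L[2][2] = √(16) = 4.
  L[3][0] = (4) / L[0][0] = 1.
  L[3][1] = (-3) / L[1][1] = -1.
  L[3][2] = (4) / L[2][2] = 1.
Step 4: L[3][3] = √(9) = 3.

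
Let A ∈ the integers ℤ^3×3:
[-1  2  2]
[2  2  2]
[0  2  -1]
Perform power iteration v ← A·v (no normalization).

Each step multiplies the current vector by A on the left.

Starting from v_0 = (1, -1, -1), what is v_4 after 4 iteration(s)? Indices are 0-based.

v_0 = (1, -1, -1).
v_1 = A·v_0 = (-5, -2, -1).
v_2 = A·v_1 = (-1, -16, -3).
v_3 = A·v_2 = (-37, -40, -29).
v_4 = A·v_3 = (-101, -212, -51).

v_4 = (-101, -212, -51)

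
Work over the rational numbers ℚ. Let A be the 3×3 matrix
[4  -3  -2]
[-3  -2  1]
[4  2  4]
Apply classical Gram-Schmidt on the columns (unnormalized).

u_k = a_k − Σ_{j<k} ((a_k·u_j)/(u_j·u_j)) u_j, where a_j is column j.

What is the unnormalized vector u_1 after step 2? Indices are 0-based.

u_1 = (-131/41, -76/41, 74/41)

Step 1: u_0 = a_0 = (4, -3, 4).
Step 2: u_1 = a_1 − (2/41)·u_0 = (-131/41, -76/41, 74/41).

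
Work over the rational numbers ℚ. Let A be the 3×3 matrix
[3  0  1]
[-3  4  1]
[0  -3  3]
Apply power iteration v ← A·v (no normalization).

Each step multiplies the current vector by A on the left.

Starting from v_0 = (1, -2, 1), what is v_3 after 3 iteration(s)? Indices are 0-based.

v_0 = (1, -2, 1).
v_1 = A·v_0 = (4, -10, 9).
v_2 = A·v_1 = (21, -43, 57).
v_3 = A·v_2 = (120, -178, 300).

v_3 = (120, -178, 300)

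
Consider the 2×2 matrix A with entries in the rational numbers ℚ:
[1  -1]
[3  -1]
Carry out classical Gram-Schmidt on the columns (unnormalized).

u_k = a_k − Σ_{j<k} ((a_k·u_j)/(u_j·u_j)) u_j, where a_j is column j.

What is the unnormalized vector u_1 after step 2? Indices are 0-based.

u_1 = (-3/5, 1/5)

Step 1: u_0 = a_0 = (1, 3).
Step 2: u_1 = a_1 − (-2/5)·u_0 = (-3/5, 1/5).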